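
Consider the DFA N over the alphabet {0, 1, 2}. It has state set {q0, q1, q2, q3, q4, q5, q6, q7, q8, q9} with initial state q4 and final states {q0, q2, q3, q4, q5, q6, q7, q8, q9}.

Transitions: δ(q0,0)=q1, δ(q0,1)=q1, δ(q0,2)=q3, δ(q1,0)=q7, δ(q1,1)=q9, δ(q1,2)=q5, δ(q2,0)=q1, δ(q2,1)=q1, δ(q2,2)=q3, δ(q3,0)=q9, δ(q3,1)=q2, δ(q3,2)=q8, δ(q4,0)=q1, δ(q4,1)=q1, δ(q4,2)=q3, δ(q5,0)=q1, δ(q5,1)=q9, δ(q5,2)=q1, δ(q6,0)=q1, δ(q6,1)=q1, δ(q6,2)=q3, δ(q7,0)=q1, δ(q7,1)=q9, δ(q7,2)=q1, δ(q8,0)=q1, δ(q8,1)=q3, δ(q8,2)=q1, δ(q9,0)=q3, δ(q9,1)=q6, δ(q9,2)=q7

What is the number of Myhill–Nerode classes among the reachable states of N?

First remove the unreachable states {q0}; 9 states remain.
Initial partition by acceptance: {q2,q3,q4,q5,q6,q7,q8,q9} | {q1}.
Split {q2,q3,q4,q5,q6,q7,q8,q9} by δ(·,0) → {q2,q4,q5,q6,q7,q8} and {q3,q9}.
Refine {q2,q4,q5,q6,q7,q8} on symbol 1: members go to different blocks, giving {q2,q4,q6} and {q5,q7,q8}.
No further refinement is possible. Final partition (4 blocks): {q2,q4,q6} | {q1} | {q3,q9} | {q5,q7,q8}.

4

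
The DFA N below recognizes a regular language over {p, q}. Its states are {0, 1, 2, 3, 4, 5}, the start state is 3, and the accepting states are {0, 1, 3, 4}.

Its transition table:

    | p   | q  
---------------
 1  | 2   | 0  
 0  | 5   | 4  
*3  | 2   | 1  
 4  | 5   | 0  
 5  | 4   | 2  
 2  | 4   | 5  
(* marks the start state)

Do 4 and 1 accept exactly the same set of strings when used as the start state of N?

All states are reachable from the start state.
Initial partition by acceptance: {0,1,3,4} | {2,5}.
No further refinement is possible. Final partition (2 blocks): {0,1,3,4} | {2,5}.
4 and 1 lie in the same block of the stable partition, so they are equivalent — no string distinguishes them.

Yes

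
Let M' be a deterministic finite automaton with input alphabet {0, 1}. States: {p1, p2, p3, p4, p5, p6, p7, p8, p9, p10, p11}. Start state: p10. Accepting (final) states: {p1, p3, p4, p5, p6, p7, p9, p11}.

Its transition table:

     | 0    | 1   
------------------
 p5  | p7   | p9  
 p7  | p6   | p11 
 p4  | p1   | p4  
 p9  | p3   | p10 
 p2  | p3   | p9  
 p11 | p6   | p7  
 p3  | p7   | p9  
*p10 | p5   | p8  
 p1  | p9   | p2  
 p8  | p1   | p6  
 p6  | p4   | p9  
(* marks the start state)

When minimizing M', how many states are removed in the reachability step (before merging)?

0

Exploring from p10, all states are eventually visited, so none are unreachable.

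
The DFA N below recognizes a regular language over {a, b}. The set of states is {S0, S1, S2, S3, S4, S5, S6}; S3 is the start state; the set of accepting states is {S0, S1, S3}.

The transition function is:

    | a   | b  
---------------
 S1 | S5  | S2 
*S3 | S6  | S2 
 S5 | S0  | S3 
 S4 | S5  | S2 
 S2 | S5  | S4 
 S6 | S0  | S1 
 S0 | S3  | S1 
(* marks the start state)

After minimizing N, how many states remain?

All states are reachable from the start state.
Initial partition by acceptance: {S0,S1,S3} | {S2,S4,S5,S6}.
Refine {S0,S1,S3} on symbol a: members go to different blocks, giving {S1,S3} and {S0}.
Split {S2,S4,S5,S6} by δ(·,a) → {S2,S4} and {S5,S6}.
Stable partition: {S1,S3} | {S2,S4} | {S0} | {S5,S6} — 4 equivalence classes.

4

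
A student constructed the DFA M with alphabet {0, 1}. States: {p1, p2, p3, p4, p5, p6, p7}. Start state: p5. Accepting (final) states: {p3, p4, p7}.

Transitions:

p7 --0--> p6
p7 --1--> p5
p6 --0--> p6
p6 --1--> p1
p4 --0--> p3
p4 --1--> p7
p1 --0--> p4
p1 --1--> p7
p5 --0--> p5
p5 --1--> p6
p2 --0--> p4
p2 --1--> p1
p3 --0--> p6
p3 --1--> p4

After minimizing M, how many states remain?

6

States {p2} cannot be reached from the start state, so discard them.
P0 = {p3,p4,p7} | {p1,p5,p6}.
On input 0, block {p3,p4,p7} splits into {p3,p7} and {p4}.
Refine {p3,p7} on symbol 1: members go to different blocks, giving {p3} and {p7}.
Split {p1,p5,p6} by δ(·,0) → {p5,p6} and {p1}.
Split {p5,p6} by δ(·,1) → {p5} and {p6}.
The partition is now stable with 6 blocks: {p3} | {p5} | {p4} | {p7} | {p1} | {p6}.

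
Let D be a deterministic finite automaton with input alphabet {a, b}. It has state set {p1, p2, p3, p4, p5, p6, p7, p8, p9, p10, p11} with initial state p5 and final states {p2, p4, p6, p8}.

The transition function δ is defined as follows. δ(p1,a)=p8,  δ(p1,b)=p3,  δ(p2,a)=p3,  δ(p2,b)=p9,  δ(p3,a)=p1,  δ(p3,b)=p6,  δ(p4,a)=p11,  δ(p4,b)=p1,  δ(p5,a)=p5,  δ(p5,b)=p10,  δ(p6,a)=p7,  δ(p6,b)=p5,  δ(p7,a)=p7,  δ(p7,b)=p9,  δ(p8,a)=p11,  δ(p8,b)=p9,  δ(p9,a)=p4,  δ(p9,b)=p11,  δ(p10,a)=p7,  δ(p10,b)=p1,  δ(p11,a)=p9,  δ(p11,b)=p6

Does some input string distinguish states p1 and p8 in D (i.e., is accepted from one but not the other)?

Yes

States {p2} cannot be reached from the start state, so discard them.
P0 = {p4,p6,p8} | {p1,p3,p5,p7,p9,p10,p11}.
On input a, block {p1,p3,p5,p7,p9,p10,p11} splits into {p3,p5,p7,p10,p11} and {p1,p9}.
Split {p4,p6,p8} by δ(·,b) → {p4,p8} and {p6}.
On input a, block {p3,p5,p7,p10,p11} splits into {p5,p7,p10} and {p3,p11}.
Refine {p5,p7,p10} on symbol b: members go to different blocks, giving {p7,p10} and {p5}.
The partition is now stable with 6 blocks: {p4,p8} | {p7,p10} | {p1,p9} | {p6} | {p3,p11} | {p5}.
p1 and p8 end up in different blocks, so they are distinguishable. For instance, the string 'ε' is accepted from only p8.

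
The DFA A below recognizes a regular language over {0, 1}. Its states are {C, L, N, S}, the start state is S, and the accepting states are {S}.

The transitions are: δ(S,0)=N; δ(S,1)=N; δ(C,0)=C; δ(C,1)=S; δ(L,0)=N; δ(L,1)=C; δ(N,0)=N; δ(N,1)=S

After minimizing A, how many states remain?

2

States {C,L} cannot be reached from the start state, so discard them.
P0 = {S} | {N}.
No further refinement is possible. Final partition (2 blocks): {S} | {N}.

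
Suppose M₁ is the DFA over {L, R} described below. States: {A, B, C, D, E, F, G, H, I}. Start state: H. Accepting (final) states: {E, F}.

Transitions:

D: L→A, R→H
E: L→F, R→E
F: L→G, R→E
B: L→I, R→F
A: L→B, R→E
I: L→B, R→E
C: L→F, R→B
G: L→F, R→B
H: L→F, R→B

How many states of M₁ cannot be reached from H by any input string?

3

Starting at H and following transitions, the reachable set is {B, E, F, G, H, I}. That leaves A, C, D unreachable — 3 in total.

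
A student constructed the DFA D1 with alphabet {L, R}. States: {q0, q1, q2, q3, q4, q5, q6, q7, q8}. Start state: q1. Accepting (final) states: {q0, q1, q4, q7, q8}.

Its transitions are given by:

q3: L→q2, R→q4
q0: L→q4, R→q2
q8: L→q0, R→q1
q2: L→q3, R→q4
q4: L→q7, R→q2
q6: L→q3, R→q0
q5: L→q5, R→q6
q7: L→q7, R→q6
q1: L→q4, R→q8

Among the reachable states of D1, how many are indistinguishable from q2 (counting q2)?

First remove the unreachable states {q5}; 8 states remain.
P0 = {q0,q1,q4,q7,q8} | {q2,q3,q6}.
Refine {q0,q1,q4,q7,q8} on symbol R: members go to different blocks, giving {q0,q4,q7} and {q1,q8}.
The partition is now stable with 3 blocks: {q0,q4,q7} | {q2,q3,q6} | {q1,q8}.
The equivalence class containing q2 is {q2,q3,q6}, of size 3.

3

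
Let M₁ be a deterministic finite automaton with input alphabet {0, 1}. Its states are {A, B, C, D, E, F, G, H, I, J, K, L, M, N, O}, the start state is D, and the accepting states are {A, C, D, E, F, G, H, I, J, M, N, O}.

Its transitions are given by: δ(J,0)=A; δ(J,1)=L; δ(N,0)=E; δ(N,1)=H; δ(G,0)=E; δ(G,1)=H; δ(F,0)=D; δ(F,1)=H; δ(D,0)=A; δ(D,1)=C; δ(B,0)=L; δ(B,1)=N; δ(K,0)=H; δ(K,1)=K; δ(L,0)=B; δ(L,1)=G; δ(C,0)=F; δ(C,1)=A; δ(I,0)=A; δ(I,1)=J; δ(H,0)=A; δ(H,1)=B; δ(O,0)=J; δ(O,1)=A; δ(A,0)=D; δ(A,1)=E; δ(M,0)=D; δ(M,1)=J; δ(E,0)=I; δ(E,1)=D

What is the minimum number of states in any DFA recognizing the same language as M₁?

First remove the unreachable states {K,M,O}; 12 states remain.
Start with accepting vs non-accepting: {A,C,D,E,F,G,H,I,J,N} | {B,L}.
Refine {A,C,D,E,F,G,H,I,J,N} on symbol 1: members go to different blocks, giving {A,C,D,E,F,G,I,N} and {H,J}.
On input 1, block {A,C,D,E,F,G,I,N} splits into {A,C,D,E} and {F,G,I,N}.
Split {A,C,D,E} by δ(·,0) → {A,D} and {C,E}.
On input 0, block {F,G,I,N} splits into {F,I} and {G,N}.
The partition is now stable with 6 blocks: {A,D} | {B,L} | {H,J} | {F,I} | {C,E} | {G,N}.

6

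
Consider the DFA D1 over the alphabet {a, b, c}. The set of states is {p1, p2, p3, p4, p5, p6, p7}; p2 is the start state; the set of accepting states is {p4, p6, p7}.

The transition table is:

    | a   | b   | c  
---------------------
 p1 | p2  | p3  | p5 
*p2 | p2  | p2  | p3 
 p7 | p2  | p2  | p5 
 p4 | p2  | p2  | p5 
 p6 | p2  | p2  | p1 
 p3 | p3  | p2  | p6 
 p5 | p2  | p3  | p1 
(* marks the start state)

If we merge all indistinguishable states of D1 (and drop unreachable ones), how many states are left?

Reachable states from the start: {p1,p2,p3,p5,p6}. Unreachable: {p4,p7} — drop them.
Start with accepting vs non-accepting: {p6} | {p1,p2,p3,p5}.
On input c, block {p1,p2,p3,p5} splits into {p1,p2,p5} and {p3}.
On input b, block {p1,p2,p5} splits into {p1,p5} and {p2}.
The partition is now stable with 4 blocks: {p6} | {p1,p5} | {p3} | {p2}.

4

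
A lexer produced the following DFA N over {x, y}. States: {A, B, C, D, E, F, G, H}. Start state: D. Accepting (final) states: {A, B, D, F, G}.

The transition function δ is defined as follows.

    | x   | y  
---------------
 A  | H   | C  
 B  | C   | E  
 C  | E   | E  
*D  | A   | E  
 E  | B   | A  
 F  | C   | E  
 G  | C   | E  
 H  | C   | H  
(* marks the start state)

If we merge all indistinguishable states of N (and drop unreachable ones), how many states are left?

Reachable states from the start: {A,B,C,D,E,H}. Unreachable: {F,G} — drop them.
Initial partition by acceptance: {A,B,D} | {C,E,H}.
Split {A,B,D} by δ(·,x) → {A,B} and {D}.
On input x, block {C,E,H} splits into {C,H} and {E}.
Refine {A,B} on symbol y: members go to different blocks, giving {A} and {B}.
On input x, block {C,H} splits into {C} and {H}.
Stable partition: {A} | {C} | {D} | {E} | {B} | {H} — 6 equivalence classes.

6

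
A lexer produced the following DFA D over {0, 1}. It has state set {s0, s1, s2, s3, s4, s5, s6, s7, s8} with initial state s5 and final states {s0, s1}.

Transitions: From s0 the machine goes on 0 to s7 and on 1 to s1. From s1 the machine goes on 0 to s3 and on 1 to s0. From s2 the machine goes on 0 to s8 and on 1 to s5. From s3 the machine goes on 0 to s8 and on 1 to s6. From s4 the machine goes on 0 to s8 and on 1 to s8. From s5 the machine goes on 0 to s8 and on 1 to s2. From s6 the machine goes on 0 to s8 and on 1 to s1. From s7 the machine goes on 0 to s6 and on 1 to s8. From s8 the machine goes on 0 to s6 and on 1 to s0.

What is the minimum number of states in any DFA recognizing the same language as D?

States {s4} cannot be reached from the start state, so discard them.
Start with accepting vs non-accepting: {s0,s1} | {s2,s3,s5,s6,s7,s8}.
On input 1, block {s2,s3,s5,s6,s7,s8} splits into {s2,s3,s5,s7} and {s6,s8}.
Split {s2,s3,s5,s7} by δ(·,1) → {s2,s5} and {s3,s7}.
The partition is now stable with 4 blocks: {s0,s1} | {s2,s5} | {s6,s8} | {s3,s7}.

4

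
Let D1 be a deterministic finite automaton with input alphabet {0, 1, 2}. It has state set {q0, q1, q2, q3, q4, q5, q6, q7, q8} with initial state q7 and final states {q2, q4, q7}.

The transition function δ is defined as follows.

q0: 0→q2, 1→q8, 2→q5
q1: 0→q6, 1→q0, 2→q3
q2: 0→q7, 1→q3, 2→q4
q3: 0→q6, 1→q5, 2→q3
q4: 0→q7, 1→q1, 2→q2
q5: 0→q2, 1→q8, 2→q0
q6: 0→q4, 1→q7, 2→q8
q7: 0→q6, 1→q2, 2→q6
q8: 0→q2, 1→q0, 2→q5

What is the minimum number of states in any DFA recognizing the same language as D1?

5

P0 = {q2,q4,q7} | {q0,q1,q3,q5,q6,q8}.
Refine {q2,q4,q7} on symbol 0: members go to different blocks, giving {q2,q4} and {q7}.
On input 0, block {q0,q1,q3,q5,q6,q8} splits into {q0,q5,q6,q8} and {q1,q3}.
Split {q0,q5,q6,q8} by δ(·,1) → {q0,q5,q8} and {q6}.
Stable partition: {q2,q4} | {q0,q5,q8} | {q7} | {q1,q3} | {q6} — 5 equivalence classes.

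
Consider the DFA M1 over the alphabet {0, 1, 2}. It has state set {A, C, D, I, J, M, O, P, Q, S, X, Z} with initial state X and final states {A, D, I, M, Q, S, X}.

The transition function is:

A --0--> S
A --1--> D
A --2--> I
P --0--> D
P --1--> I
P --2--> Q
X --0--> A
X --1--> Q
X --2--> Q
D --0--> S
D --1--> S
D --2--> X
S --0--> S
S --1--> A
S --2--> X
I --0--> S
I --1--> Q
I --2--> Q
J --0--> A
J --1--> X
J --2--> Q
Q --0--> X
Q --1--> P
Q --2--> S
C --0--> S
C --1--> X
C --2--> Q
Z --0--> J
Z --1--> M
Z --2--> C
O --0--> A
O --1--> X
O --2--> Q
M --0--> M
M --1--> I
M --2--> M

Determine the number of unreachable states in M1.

BFS from X reaches {A, D, I, P, Q, S, X}; the 5 state(s) C, J, M, O, Z are never visited.

5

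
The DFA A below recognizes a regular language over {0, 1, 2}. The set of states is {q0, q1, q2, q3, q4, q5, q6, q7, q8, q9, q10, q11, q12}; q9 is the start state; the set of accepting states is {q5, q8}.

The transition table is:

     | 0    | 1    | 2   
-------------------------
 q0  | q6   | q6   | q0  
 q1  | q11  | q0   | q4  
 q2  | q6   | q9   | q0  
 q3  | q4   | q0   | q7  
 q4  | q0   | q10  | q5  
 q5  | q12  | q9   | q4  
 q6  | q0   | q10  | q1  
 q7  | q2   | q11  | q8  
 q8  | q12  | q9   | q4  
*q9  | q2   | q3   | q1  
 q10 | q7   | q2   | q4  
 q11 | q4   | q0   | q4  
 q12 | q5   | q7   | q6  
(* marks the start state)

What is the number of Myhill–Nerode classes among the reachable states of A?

7

Start with accepting vs non-accepting: {q5,q8} | {q0,q1,q2,q3,q4,q6,q7,q9,q10,q11,q12}.
On input 0, block {q0,q1,q2,q3,q4,q6,q7,q9,q10,q11,q12} splits into {q0,q1,q2,q3,q4,q6,q7,q9,q10,q11} and {q12}.
Split {q0,q1,q2,q3,q4,q6,q7,q9,q10,q11} by δ(·,2) → {q0,q1,q2,q3,q6,q9,q10,q11} and {q4,q7}.
Split {q0,q1,q2,q3,q6,q9,q10,q11} by δ(·,0) → {q0,q1,q2,q6,q9} and {q3,q10,q11}.
Split {q0,q1,q2,q6,q9} by δ(·,0) → {q0,q2,q6,q9} and {q1}.
Refine {q0,q2,q6,q9} on symbol 1: members go to different blocks, giving {q0,q2} and {q6,q9}.
Stable partition: {q5,q8} | {q0,q2} | {q12} | {q4,q7} | {q3,q10,q11} | {q1} | {q6,q9} — 7 equivalence classes.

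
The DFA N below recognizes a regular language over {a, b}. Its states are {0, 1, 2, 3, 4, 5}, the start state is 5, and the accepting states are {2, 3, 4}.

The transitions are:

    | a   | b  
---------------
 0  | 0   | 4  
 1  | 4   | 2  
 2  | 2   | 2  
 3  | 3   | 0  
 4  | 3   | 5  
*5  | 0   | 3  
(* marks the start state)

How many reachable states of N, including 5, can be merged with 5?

2

States {1,2} cannot be reached from the start state, so discard them.
P0 = {3,4} | {0,5}.
No further refinement is possible. Final partition (2 blocks): {3,4} | {0,5}.
The equivalence class containing 5 is {0,5}, of size 2.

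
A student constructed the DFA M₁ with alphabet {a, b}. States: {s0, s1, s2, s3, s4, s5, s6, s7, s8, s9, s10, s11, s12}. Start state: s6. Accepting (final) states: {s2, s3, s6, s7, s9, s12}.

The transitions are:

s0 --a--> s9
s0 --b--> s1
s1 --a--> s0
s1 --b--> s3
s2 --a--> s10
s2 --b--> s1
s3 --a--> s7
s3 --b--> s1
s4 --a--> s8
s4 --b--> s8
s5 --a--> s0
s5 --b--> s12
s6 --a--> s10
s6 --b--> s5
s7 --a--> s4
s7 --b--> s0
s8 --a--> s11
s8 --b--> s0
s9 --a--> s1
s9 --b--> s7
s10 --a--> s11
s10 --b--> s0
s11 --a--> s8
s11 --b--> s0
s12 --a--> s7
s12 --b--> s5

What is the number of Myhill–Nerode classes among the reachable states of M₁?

8

States {s2} cannot be reached from the start state, so discard them.
Initial partition by acceptance: {s3,s6,s7,s9,s12} | {s0,s1,s4,s5,s8,s10,s11}.
On input a, block {s3,s6,s7,s9,s12} splits into {s6,s7,s9} and {s3,s12}.
Refine {s6,s7,s9} on symbol b: members go to different blocks, giving {s6,s7} and {s9}.
Refine {s0,s1,s4,s5,s8,s10,s11} on symbol a: members go to different blocks, giving {s1,s4,s5,s8,s10,s11} and {s0}.
Split {s6,s7} by δ(·,b) → {s6} and {s7}.
Split {s1,s4,s5,s8,s10,s11} by δ(·,a) → {s4,s8,s10,s11} and {s1,s5}.
Refine {s4,s8,s10,s11} on symbol b: members go to different blocks, giving {s8,s10,s11} and {s4}.
No further refinement is possible. Final partition (8 blocks): {s6} | {s8,s10,s11} | {s3,s12} | {s9} | {s0} | {s7} | {s1,s5} | {s4}.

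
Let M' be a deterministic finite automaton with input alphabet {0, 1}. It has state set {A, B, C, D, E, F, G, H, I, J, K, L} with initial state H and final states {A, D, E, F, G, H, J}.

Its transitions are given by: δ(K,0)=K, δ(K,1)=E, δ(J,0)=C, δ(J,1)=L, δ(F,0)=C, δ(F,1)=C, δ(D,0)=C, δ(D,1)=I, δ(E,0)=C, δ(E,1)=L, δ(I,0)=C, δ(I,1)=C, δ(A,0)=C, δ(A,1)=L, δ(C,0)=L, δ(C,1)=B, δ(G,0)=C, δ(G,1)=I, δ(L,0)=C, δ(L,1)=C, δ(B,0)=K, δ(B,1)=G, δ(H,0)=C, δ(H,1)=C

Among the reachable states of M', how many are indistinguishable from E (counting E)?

First remove the unreachable states {A,D,F,J}; 8 states remain.
Start with accepting vs non-accepting: {E,G,H} | {B,C,I,K,L}.
Split {B,C,I,K,L} by δ(·,1) → {C,I,L} and {B,K}.
On input 1, block {C,I,L} splits into {I,L} and {C}.
On input 1, block {E,G,H} splits into {E,G} and {H}.
No further refinement is possible. Final partition (5 blocks): {E,G} | {I,L} | {B,K} | {C} | {H}.
State E belongs to the block {E,G}, which has 2 states.

2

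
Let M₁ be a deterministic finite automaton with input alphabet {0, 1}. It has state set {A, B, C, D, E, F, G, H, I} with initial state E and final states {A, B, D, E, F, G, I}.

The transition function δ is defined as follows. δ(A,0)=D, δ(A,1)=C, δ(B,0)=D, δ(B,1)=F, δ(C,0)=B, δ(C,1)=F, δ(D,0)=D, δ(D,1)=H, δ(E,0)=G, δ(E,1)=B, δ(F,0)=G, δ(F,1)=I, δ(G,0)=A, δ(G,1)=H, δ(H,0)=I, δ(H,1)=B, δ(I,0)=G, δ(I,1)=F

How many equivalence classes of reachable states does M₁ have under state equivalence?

3

Every state is reachable, so we keep all 9.
Start with accepting vs non-accepting: {A,B,D,E,F,G,I} | {C,H}.
Refine {A,B,D,E,F,G,I} on symbol 1: members go to different blocks, giving {B,E,F,I} and {A,D,G}.
No further refinement is possible. Final partition (3 blocks): {B,E,F,I} | {C,H} | {A,D,G}.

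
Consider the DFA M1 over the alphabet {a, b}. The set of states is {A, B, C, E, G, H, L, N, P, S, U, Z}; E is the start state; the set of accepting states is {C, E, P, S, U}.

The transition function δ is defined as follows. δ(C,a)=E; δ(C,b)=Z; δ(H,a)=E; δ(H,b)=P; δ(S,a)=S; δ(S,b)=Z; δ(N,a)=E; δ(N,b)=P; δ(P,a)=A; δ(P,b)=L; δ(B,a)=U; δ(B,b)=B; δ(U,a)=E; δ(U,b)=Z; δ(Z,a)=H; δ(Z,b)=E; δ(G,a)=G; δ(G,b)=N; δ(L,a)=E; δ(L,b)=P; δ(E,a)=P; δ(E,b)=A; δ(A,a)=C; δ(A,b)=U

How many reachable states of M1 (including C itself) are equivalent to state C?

2

Reachable states from the start: {A,C,E,H,L,P,U,Z}. Unreachable: {B,G,N,S} — drop them.
P0 = {C,E,P,U} | {A,H,L,Z}.
Refine {C,E,P,U} on symbol a: members go to different blocks, giving {C,E,U} and {P}.
On input a, block {C,E,U} splits into {C,U} and {E}.
Refine {A,H,L,Z} on symbol a: members go to different blocks, giving {H,L} and {A} and {Z}.
The partition is now stable with 6 blocks: {C,U} | {H,L} | {P} | {E} | {A} | {Z}.
State C belongs to the block {C,U}, which has 2 states.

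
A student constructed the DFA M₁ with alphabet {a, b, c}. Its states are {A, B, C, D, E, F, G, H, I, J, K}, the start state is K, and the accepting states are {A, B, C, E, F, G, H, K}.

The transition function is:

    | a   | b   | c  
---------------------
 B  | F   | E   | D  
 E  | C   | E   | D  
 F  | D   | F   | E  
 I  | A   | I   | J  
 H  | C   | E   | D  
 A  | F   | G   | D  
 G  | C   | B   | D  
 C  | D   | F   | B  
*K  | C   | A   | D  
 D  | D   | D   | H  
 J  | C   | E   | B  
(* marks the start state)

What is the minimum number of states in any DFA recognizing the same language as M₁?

3

First remove the unreachable states {I,J}; 9 states remain.
Initial partition by acceptance: {A,B,C,E,F,G,H,K} | {D}.
Refine {A,B,C,E,F,G,H,K} on symbol a: members go to different blocks, giving {A,B,E,G,H,K} and {C,F}.
Stable partition: {A,B,E,G,H,K} | {D} | {C,F} — 3 equivalence classes.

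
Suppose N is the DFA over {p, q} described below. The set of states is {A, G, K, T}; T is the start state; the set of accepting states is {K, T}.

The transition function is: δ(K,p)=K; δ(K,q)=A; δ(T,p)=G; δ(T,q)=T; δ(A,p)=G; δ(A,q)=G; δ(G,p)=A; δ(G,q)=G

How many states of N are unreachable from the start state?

Starting at T and following transitions, the reachable set is {A, G, T}. That leaves K unreachable — 1 in total.

1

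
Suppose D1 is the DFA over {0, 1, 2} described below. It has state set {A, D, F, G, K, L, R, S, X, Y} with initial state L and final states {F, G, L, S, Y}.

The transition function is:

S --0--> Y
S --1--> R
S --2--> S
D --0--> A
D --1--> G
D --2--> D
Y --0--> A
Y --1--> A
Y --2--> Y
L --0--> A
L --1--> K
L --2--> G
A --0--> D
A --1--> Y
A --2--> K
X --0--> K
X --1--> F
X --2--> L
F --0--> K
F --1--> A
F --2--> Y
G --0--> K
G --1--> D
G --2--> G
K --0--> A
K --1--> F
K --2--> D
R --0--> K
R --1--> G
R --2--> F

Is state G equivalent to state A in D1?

No

Reachable states from the start: {A,D,F,G,K,L,Y}. Unreachable: {R,S,X} — drop them.
Start with accepting vs non-accepting: {F,G,L,Y} | {A,D,K}.
No further refinement is possible. Final partition (2 blocks): {F,G,L,Y} | {A,D,K}.
G and A end up in different blocks, so they are distinguishable. For instance, the string 'ε' is accepted from only G.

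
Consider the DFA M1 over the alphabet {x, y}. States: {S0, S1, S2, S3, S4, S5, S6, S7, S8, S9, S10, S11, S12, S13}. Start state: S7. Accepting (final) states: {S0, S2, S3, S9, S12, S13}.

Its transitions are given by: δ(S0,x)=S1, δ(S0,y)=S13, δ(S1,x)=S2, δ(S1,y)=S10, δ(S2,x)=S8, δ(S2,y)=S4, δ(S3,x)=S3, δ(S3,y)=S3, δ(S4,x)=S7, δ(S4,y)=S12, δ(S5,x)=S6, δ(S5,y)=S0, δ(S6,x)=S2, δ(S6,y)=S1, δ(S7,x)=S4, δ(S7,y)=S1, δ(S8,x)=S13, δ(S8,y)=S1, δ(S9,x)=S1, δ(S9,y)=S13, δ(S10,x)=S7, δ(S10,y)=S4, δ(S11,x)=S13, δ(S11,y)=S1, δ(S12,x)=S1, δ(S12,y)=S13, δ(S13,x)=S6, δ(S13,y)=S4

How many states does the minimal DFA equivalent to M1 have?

7

States {S0,S3,S5,S9,S11} cannot be reached from the start state, so discard them.
Start with accepting vs non-accepting: {S2,S12,S13} | {S1,S4,S6,S7,S8,S10}.
Refine {S2,S12,S13} on symbol y: members go to different blocks, giving {S2,S13} and {S12}.
Split {S1,S4,S6,S7,S8,S10} by δ(·,x) → {S1,S6,S8} and {S4,S7,S10}.
On input y, block {S1,S6,S8} splits into {S6,S8} and {S1}.
Split {S4,S7,S10} by δ(·,y) → {S4} and {S7} and {S10}.
Stable partition: {S2,S13} | {S6,S8} | {S12} | {S4} | {S1} | {S7} | {S10} — 7 equivalence classes.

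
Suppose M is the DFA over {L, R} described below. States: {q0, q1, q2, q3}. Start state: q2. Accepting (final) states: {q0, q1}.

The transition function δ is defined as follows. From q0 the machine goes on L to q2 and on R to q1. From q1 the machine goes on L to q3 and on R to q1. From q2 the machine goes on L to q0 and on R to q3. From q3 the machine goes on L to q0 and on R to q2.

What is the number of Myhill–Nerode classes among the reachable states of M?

2

Every state is reachable, so we keep all 4.
Initial partition by acceptance: {q0,q1} | {q2,q3}.
Stable partition: {q0,q1} | {q2,q3} — 2 equivalence classes.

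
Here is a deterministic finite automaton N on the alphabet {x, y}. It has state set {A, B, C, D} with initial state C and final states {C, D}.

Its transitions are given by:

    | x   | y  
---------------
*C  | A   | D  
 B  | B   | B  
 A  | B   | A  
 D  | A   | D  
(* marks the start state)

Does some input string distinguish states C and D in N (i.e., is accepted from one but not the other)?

No

Every state is reachable, so we keep all 4.
Start with accepting vs non-accepting: {C,D} | {A,B}.
Stable partition: {C,D} | {A,B} — 2 equivalence classes.
C and D lie in the same block of the stable partition, so they are equivalent — no string distinguishes them.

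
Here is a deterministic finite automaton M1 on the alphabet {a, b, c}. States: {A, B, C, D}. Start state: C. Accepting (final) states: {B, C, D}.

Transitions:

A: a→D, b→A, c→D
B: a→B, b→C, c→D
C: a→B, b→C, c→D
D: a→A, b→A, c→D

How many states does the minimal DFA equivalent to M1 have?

All states are reachable from the start state.
P0 = {B,C,D} | {A}.
Refine {B,C,D} on symbol a: members go to different blocks, giving {B,C} and {D}.
Stable partition: {B,C} | {A} | {D} — 3 equivalence classes.

3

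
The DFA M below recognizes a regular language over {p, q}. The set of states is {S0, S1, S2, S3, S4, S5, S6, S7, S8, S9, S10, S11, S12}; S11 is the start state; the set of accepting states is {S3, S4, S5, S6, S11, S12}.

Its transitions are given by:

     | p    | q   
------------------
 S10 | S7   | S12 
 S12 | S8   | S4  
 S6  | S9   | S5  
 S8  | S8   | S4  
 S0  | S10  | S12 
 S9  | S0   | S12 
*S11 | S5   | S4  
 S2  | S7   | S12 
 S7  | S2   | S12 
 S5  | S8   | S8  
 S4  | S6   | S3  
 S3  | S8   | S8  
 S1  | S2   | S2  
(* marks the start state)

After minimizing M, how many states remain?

7

States {S1} cannot be reached from the start state, so discard them.
Start with accepting vs non-accepting: {S3,S4,S5,S6,S11,S12} | {S0,S2,S7,S8,S9,S10}.
Split {S3,S4,S5,S6,S11,S12} by δ(·,p) → {S3,S5,S6,S12} and {S4,S11}.
Split {S3,S5,S6,S12} by δ(·,q) → {S3,S5} and {S6} and {S12}.
Refine {S0,S2,S7,S8,S9,S10} on symbol q: members go to different blocks, giving {S0,S2,S7,S9,S10} and {S8}.
Split {S4,S11} by δ(·,p) → {S4} and {S11}.
No further refinement is possible. Final partition (7 blocks): {S3,S5} | {S0,S2,S7,S9,S10} | {S4} | {S6} | {S12} | {S8} | {S11}.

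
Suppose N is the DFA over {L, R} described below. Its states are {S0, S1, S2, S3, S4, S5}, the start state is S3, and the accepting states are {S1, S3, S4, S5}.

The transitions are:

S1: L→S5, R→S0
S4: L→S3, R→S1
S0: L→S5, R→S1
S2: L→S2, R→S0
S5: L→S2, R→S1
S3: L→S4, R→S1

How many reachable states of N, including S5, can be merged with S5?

All states are reachable from the start state.
Start with accepting vs non-accepting: {S1,S3,S4,S5} | {S0,S2}.
On input L, block {S1,S3,S4,S5} splits into {S1,S3,S4} and {S5}.
Refine {S1,S3,S4} on symbol L: members go to different blocks, giving {S3,S4} and {S1}.
Refine {S0,S2} on symbol L: members go to different blocks, giving {S0} and {S2}.
Stable partition: {S3,S4} | {S0} | {S5} | {S1} | {S2} — 5 equivalence classes.
The equivalence class containing S5 is {S5}, of size 1.

1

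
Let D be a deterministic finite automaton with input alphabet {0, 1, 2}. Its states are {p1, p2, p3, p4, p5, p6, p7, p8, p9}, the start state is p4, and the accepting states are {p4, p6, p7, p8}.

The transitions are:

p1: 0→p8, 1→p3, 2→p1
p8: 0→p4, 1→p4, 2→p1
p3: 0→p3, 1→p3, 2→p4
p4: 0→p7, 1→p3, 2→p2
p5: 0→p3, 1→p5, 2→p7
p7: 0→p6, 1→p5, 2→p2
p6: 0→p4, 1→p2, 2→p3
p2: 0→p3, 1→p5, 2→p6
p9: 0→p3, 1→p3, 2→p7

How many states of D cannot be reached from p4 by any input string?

BFS from p4 reaches {p2, p3, p4, p5, p6, p7}; the 3 state(s) p1, p8, p9 are never visited.

3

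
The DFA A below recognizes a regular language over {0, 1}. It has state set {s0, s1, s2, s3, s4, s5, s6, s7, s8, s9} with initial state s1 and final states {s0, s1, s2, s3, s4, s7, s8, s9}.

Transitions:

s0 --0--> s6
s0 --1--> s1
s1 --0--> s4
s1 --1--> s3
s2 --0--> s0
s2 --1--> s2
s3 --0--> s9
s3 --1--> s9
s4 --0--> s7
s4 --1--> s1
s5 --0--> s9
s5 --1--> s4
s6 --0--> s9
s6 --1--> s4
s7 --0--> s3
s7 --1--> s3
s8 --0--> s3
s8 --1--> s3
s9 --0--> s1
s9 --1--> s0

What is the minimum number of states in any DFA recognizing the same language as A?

Reachable states from the start: {s0,s1,s3,s4,s6,s7,s9}. Unreachable: {s2,s5,s8} — drop them.
P0 = {s0,s1,s3,s4,s7,s9} | {s6}.
Split {s0,s1,s3,s4,s7,s9} by δ(·,0) → {s1,s3,s4,s7,s9} and {s0}.
On input 1, block {s1,s3,s4,s7,s9} splits into {s1,s3,s4,s7} and {s9}.
On input 0, block {s1,s3,s4,s7} splits into {s1,s4,s7} and {s3}.
On input 0, block {s1,s4,s7} splits into {s1,s4} and {s7}.
On input 0, block {s1,s4} splits into {s1} and {s4}.
The partition is now stable with 7 blocks: {s1} | {s6} | {s0} | {s9} | {s3} | {s7} | {s4}.

7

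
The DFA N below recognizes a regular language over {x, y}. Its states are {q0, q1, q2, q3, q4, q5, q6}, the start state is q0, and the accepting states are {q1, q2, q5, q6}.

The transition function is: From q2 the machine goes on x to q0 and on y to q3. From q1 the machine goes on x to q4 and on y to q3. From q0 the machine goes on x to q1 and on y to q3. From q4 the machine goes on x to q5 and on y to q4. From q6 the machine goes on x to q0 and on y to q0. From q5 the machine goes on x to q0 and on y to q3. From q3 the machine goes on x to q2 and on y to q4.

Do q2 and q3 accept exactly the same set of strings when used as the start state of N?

First remove the unreachable states {q6}; 6 states remain.
Start with accepting vs non-accepting: {q1,q2,q5} | {q0,q3,q4}.
The partition is now stable with 2 blocks: {q1,q2,q5} | {q0,q3,q4}.
q2 and q3 end up in different blocks, so they are distinguishable. For instance, the string 'ε' is accepted from only q2.

No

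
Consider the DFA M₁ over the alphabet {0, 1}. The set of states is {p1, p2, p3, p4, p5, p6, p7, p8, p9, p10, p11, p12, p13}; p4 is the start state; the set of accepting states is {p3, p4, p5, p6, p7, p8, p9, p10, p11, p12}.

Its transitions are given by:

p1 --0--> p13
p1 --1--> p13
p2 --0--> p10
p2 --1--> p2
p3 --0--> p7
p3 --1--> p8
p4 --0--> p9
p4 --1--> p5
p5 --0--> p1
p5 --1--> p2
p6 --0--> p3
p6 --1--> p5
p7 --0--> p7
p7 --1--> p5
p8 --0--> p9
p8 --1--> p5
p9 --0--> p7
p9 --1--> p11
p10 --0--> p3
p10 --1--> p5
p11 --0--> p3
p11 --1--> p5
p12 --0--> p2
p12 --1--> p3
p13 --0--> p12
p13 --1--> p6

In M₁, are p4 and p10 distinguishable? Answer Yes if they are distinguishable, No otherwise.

No

Initial partition by acceptance: {p3,p4,p5,p6,p7,p8,p9,p10,p11,p12} | {p1,p2,p13}.
Refine {p3,p4,p5,p6,p7,p8,p9,p10,p11,p12} on symbol 0: members go to different blocks, giving {p3,p4,p6,p7,p8,p9,p10,p11} and {p5,p12}.
On input 1, block {p3,p4,p6,p7,p8,p9,p10,p11} splits into {p4,p6,p7,p8,p10,p11} and {p3,p9}.
Split {p4,p6,p7,p8,p10,p11} by δ(·,0) → {p4,p6,p8,p10,p11} and {p7}.
On input 0, block {p1,p2,p13} splits into {p1} and {p2} and {p13}.
Split {p5,p12} by δ(·,0) → {p5} and {p12}.
Stable partition: {p4,p6,p8,p10,p11} | {p1} | {p5} | {p3,p9} | {p7} | {p2} | {p13} | {p12} — 8 equivalence classes.
p4 and p10 lie in the same block of the stable partition, so they are equivalent — no string distinguishes them.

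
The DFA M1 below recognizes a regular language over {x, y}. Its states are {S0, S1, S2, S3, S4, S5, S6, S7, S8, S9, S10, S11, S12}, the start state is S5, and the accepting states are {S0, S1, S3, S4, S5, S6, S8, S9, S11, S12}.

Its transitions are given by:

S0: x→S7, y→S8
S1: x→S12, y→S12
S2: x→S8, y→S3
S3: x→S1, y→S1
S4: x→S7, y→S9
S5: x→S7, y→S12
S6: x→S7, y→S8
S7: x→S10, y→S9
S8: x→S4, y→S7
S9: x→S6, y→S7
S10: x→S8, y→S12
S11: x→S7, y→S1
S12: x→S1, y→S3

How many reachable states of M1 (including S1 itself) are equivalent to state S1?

3

Reachable states from the start: {S1,S3,S4,S5,S6,S7,S8,S9,S10,S12}. Unreachable: {S0,S2,S11} — drop them.
P0 = {S1,S3,S4,S5,S6,S8,S9,S12} | {S7,S10}.
On input x, block {S1,S3,S4,S5,S6,S8,S9,S12} splits into {S1,S3,S8,S9,S12} and {S4,S5,S6}.
Refine {S1,S3,S8,S9,S12} on symbol x: members go to different blocks, giving {S1,S3,S12} and {S8,S9}.
On input x, block {S7,S10} splits into {S7} and {S10}.
On input y, block {S4,S5,S6} splits into {S4,S6} and {S5}.
The partition is now stable with 6 blocks: {S1,S3,S12} | {S7} | {S4,S6} | {S8,S9} | {S10} | {S5}.
State S1 belongs to the block {S1,S3,S12}, which has 3 states.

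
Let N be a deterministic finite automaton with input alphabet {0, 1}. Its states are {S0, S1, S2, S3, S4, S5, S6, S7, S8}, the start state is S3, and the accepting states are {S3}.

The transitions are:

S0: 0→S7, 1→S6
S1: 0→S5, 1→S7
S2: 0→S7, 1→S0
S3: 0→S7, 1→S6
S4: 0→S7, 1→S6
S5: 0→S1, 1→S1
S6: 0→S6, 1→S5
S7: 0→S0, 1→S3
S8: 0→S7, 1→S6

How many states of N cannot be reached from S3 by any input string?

BFS from S3 reaches {S0, S1, S3, S5, S6, S7}; the 3 state(s) S2, S4, S8 are never visited.

3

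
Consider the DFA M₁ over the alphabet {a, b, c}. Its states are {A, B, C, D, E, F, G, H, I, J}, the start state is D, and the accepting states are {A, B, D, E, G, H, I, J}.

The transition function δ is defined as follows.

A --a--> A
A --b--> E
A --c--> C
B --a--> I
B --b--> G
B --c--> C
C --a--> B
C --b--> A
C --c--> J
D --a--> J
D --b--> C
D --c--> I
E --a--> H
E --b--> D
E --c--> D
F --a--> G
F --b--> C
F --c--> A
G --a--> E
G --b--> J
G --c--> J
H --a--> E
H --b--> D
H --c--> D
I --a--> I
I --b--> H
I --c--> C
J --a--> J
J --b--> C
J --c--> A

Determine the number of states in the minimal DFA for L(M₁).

States {F} cannot be reached from the start state, so discard them.
P0 = {A,B,D,E,G,H,I,J} | {C}.
Split {A,B,D,E,G,H,I,J} by δ(·,b) → {A,B,E,G,H,I} and {D,J}.
On input b, block {A,B,E,G,H,I} splits into {A,B,I} and {E,G,H}.
No further refinement is possible. Final partition (4 blocks): {A,B,I} | {C} | {D,J} | {E,G,H}.

4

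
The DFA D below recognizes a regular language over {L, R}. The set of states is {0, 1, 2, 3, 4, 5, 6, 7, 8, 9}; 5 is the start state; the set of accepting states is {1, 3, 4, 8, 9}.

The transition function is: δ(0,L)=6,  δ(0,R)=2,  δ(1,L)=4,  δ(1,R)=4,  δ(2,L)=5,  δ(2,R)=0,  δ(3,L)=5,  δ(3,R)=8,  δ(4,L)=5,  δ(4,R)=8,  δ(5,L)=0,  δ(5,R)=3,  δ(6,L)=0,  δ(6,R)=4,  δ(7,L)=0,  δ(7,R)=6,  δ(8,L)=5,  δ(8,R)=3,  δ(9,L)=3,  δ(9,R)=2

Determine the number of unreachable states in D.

BFS from 5 reaches {0, 2, 3, 4, 5, 6, 8}; the 3 state(s) 1, 7, 9 are never visited.

3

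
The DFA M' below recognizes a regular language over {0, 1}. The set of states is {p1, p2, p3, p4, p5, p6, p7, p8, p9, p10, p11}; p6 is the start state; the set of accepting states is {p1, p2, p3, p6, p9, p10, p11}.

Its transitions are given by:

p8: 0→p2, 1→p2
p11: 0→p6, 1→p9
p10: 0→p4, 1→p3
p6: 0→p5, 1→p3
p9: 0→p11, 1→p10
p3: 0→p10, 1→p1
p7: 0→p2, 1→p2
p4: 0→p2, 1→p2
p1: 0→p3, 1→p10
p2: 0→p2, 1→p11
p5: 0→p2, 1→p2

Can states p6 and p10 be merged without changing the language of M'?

Yes

First remove the unreachable states {p7,p8}; 9 states remain.
Initial partition by acceptance: {p1,p2,p3,p6,p9,p10,p11} | {p4,p5}.
Refine {p1,p2,p3,p6,p9,p10,p11} on symbol 0: members go to different blocks, giving {p1,p2,p3,p9,p11} and {p6,p10}.
On input 0, block {p1,p2,p3,p9,p11} splits into {p1,p2,p9} and {p3,p11}.
On input 0, block {p1,p2,p9} splits into {p1,p9} and {p2}.
Stable partition: {p1,p9} | {p4,p5} | {p6,p10} | {p3,p11} | {p2} — 5 equivalence classes.
p6 and p10 lie in the same block of the stable partition, so they are equivalent — no string distinguishes them.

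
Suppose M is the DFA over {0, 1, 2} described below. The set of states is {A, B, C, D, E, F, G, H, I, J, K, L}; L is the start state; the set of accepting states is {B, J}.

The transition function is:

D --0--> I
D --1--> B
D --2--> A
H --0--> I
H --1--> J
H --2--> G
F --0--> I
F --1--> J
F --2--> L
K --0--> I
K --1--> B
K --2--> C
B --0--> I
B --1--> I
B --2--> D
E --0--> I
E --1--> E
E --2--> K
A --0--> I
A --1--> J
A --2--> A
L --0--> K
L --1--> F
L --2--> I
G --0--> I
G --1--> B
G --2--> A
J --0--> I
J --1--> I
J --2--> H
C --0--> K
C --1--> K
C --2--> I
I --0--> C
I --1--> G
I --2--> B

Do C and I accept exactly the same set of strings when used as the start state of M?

Reachable states from the start: {A,B,C,D,F,G,H,I,J,K,L}. Unreachable: {E} — drop them.
P0 = {B,J} | {A,C,D,F,G,H,I,K,L}.
Split {A,C,D,F,G,H,I,K,L} by δ(·,1) → {A,D,F,G,H,K} and {C,I,L}.
Refine {A,D,F,G,H,K} on symbol 2: members go to different blocks, giving {A,D,G,H} and {F,K}.
Split {C,I,L} by δ(·,0) → {C,L} and {I}.
The partition is now stable with 5 blocks: {B,J} | {A,D,G,H} | {C,L} | {F,K} | {I}.
C and I end up in different blocks, so they are distinguishable. For instance, the string '2' is accepted from only I.

No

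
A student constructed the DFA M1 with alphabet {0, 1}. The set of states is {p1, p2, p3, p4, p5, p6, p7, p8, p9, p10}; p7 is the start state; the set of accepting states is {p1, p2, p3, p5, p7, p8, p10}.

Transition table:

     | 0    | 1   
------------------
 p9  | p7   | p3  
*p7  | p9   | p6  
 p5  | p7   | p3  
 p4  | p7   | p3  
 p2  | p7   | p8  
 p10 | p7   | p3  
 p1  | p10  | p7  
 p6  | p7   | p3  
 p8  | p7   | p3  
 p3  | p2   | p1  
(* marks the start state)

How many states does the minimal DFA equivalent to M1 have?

First remove the unreachable states {p4,p5}; 8 states remain.
Initial partition by acceptance: {p1,p2,p3,p7,p8,p10} | {p6,p9}.
On input 0, block {p1,p2,p3,p7,p8,p10} splits into {p1,p2,p3,p8,p10} and {p7}.
Split {p1,p2,p3,p8,p10} by δ(·,0) → {p2,p8,p10} and {p1,p3}.
Refine {p2,p8,p10} on symbol 1: members go to different blocks, giving {p8,p10} and {p2}.
On input 0, block {p1,p3} splits into {p1} and {p3}.
Stable partition: {p8,p10} | {p6,p9} | {p7} | {p1} | {p2} | {p3} — 6 equivalence classes.

6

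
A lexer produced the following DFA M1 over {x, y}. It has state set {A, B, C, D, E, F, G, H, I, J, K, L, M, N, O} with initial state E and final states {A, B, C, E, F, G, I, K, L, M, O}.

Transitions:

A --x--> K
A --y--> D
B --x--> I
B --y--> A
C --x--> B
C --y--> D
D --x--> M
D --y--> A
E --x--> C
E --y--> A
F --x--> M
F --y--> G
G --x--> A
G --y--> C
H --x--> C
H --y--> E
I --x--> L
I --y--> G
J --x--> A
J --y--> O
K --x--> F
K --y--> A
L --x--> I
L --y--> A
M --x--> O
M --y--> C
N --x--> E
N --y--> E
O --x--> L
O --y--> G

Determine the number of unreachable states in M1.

3

Starting at E and following transitions, the reachable set is {A, B, C, D, E, F, G, I, K, L, M, O}. That leaves H, J, N unreachable — 3 in total.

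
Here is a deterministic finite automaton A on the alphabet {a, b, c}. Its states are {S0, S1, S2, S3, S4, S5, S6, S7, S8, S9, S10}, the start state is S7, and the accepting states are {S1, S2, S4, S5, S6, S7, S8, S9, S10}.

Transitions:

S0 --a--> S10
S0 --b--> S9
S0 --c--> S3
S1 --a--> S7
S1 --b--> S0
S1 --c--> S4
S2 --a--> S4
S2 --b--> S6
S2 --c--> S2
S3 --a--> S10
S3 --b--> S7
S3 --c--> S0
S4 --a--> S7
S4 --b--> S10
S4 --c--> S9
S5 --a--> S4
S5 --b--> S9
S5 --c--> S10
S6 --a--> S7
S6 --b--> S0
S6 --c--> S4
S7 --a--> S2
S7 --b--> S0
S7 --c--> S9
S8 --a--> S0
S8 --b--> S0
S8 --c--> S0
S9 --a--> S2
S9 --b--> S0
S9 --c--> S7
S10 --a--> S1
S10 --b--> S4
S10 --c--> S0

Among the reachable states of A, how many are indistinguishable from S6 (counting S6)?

2

States {S5,S8} cannot be reached from the start state, so discard them.
P0 = {S1,S2,S4,S6,S7,S9,S10} | {S0,S3}.
Split {S1,S2,S4,S6,S7,S9,S10} by δ(·,b) → {S1,S6,S7,S9} and {S2,S4,S10}.
On input a, block {S1,S6,S7,S9} splits into {S1,S6} and {S7,S9}.
Split {S2,S4,S10} by δ(·,a) → {S2} and {S4} and {S10}.
No further refinement is possible. Final partition (6 blocks): {S1,S6} | {S0,S3} | {S2} | {S7,S9} | {S4} | {S10}.
The equivalence class containing S6 is {S1,S6}, of size 2.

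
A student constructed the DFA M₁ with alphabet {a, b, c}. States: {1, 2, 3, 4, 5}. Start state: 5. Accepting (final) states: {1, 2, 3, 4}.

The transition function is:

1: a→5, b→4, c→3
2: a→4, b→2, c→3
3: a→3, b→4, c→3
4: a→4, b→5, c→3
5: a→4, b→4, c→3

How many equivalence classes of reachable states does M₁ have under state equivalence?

States {1,2} cannot be reached from the start state, so discard them.
Initial partition by acceptance: {3,4} | {5}.
On input b, block {3,4} splits into {3} and {4}.
No further refinement is possible. Final partition (3 blocks): {3} | {5} | {4}.

3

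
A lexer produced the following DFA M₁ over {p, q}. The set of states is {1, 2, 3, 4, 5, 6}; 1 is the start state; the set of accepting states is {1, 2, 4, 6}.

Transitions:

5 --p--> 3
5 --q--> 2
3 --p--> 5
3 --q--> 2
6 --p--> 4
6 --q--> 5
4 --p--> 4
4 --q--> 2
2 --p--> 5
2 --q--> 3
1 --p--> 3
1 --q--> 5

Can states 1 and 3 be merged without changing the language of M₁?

States {4,6} cannot be reached from the start state, so discard them.
Start with accepting vs non-accepting: {1,2} | {3,5}.
Stable partition: {1,2} | {3,5} — 2 equivalence classes.
1 and 3 end up in different blocks, so they are distinguishable. For instance, the string 'ε' is accepted from only 1.

No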